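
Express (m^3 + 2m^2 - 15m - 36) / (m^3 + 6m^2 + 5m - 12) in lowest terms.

(m^2 - m - 12)/(m^2 + 3m - 4)

Apply the Euclidean algorithm:
  m^3 + 2m^2 - 15m - 36 = (m^3 + 6m^2 + 5m - 12) + (-4m^2 - 20m - 24)
  m^3 + 6m^2 + 5m - 12 = (-(1/4)m - 1/4)(-4m^2 - 20m - 24) + (-6m - 18)
  -4m^2 - 20m - 24 = ((2/3)m + 4/3)(-6m - 18) + (0)
Last nonzero remainder: -6m - 18. Dividing through by -6 gives the monic gcd m + 3.
Cancel m + 3 from numerator and denominator to get the reduced form.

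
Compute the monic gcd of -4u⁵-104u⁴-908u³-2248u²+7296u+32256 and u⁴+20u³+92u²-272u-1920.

u²+14u+48

Apply the Euclidean algorithm:
  -4u⁵-104u⁴-908u³-2248u²+7296u+32256 = (-4u-24)(u⁴+20u³+92u²-272u-1920) + (-60u³-1128u²-6912u-13824)
  u⁴+20u³+92u²-272u-1920 = (-(1/60)u-1/50)(-60u³-1128u²-6912u-13824) + (-(1144/25)u²-(16016/25)u-54912/25)
  -60u³-1128u²-6912u-13824 = ((375/286)u+900/143)(-(1144/25)u²-(16016/25)u-54912/25) + (0)
Last nonzero remainder: -(1144/25)u²-(16016/25)u-54912/25. Dividing through by -1144/25 gives the monic gcd u²+14u+48.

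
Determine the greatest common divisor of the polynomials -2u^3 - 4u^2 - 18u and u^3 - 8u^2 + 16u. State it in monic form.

u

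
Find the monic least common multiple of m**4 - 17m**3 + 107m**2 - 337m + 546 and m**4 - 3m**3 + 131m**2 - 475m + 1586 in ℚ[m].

Euclidean algorithm in ℚ[m]:
  m**4 - 17m**3 + 107m**2 - 337m + 546 = (m**4 - 3m**3 + 131m**2 - 475m + 1586) + (-14m**3 - 24m**2 + 138m - 1040)
  m**4 - 3m**3 + 131m**2 - 475m + 1586 = (-(1/14)m + 33/98)(-14m**3 - 24m**2 + 138m - 1040) + ((7298/49)m**2 - (29192/49)m + 94874/49)
  -14m**3 - 24m**2 + 138m - 1040 = (-(343/3649)m - 1960/3649)((7298/49)m**2 - (29192/49)m + 94874/49) + (0)
Last nonzero remainder: (7298/49)m**2 - (29192/49)m + 94874/49. Dividing through by 7298/49 gives the monic gcd m**2 - 4m + 13.
Then lcm(f, g) = f·g / gcd(f, g); expanding and making the result monic gives the answer.

m**6 - 16m**5 + 212m**4 - 2304m**3 + 13263m**2 - 40568m + 66612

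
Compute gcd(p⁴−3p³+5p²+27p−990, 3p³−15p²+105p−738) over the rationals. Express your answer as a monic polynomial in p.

p−6

Repeated division with remainder:
  p⁴−3p³+5p²+27p−990 = ((1/3)p+2/3)(3p³−15p²+105p−738) + (−20p²+203p−498)
  3p³−15p²+105p−738 = (−(3/20)p−309/400)(−20p²+203p−498) + ((74847/400)p−224541/200)
  −20p²+203p−498 = (−(8000/74847)p+33200/74847)((74847/400)p−224541/200) + (0)
Last nonzero remainder: (74847/400)p−224541/200. Dividing through by 74847/400 gives the monic gcd p−6.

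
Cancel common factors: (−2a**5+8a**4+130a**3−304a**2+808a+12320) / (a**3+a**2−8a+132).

By polynomial division,
  −2a**5+8a**4+130a**3−304a**2+808a+12320 = (−2a**2+10a+104)(a**3+a**2−8a+132) + (−64a**2+320a−1408)
  a**3+a**2−8a+132 = (−(1/64)a−3/32)(−64a**2+320a−1408) + (0)
Last nonzero remainder: −64a**2+320a−1408. Dividing through by −64 gives the monic gcd a**2−5a+22.
Cancel a**2−5a+22 from numerator and denominator to get the reduced form.

(−2a**3−2a**2+164a+560)/(a+6)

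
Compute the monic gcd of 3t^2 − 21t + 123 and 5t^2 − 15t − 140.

1

Apply the Euclidean algorithm:
  3t^2 − 21t + 123 = (3/5)(5t^2 − 15t − 140) + (−12t + 207)
  5t^2 − 15t − 140 = (−(5/12)t − 95/16)(−12t + 207) + (17425/16)
  −12t + 207 = (−(192/17425)t + 3312/17425)(17425/16) + (0)
The last nonzero remainder is the constant 17425/16, so the polynomials are coprime and gcd = 1.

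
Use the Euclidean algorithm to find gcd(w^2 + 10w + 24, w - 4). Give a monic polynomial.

By polynomial division,
  w^2 + 10w + 24 = (w + 14)(w - 4) + (80)
  w - 4 = ((1/80)w - 1/20)(80) + (0)
The last nonzero remainder is the constant 80, so the polynomials are coprime and gcd = 1.

1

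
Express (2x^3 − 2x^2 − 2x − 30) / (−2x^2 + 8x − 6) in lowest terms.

(−x^2 − 2x − 5)/(x − 1)

Apply the Euclidean algorithm:
  2x^3 − 2x^2 − 2x − 30 = (−x − 3)(−2x^2 + 8x − 6) + (16x − 48)
  −2x^2 + 8x − 6 = (−(1/8)x + 1/8)(16x − 48) + (0)
Last nonzero remainder: 16x − 48. Dividing through by 16 gives the monic gcd x − 3.
Cancel x − 3 from numerator and denominator to get the reduced form.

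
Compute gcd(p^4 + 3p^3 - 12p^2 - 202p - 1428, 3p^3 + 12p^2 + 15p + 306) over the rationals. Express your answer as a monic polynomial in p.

p + 6

Euclidean algorithm in ℚ[p]:
  p^4 + 3p^3 - 12p^2 - 202p - 1428 = ((1/3)p - 1/3)(3p^3 + 12p^2 + 15p + 306) + (-13p^2 - 299p - 1326)
  3p^3 + 12p^2 + 15p + 306 = (-(3/13)p + 57/13)(-13p^2 - 299p - 1326) + (1020p + 6120)
  -13p^2 - 299p - 1326 = (-(13/1020)p - 13/60)(1020p + 6120) + (0)
Last nonzero remainder: 1020p + 6120. Dividing through by 1020 gives the monic gcd p + 6.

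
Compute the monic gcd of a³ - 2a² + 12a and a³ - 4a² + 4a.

a

Apply the Euclidean algorithm:
  a³ - 2a² + 12a = (a³ - 4a² + 4a) + (2a² + 8a)
  a³ - 4a² + 4a = ((1/2)a - 4)(2a² + 8a) + (36a)
  2a² + 8a = ((1/18)a + 2/9)(36a) + (0)
Last nonzero remainder: 36a. Dividing through by 36 gives the monic gcd a.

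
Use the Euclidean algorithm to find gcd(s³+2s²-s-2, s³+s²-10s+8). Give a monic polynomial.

s-1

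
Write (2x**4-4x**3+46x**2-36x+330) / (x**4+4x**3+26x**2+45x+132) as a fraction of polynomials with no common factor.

Repeated division with remainder:
  2x**4-4x**3+46x**2-36x+330 = (2)(x**4+4x**3+26x**2+45x+132) + (-12x**3-6x**2-126x+66)
  x**4+4x**3+26x**2+45x+132 = (-(1/12)x-7/24)(-12x**3-6x**2-126x+66) + ((55/4)x**2+(55/4)x+605/4)
  -12x**3-6x**2-126x+66 = (-(48/55)x+24/55)((55/4)x**2+(55/4)x+605/4) + (0)
Last nonzero remainder: (55/4)x**2+(55/4)x+605/4. Dividing through by 55/4 gives the monic gcd x**2+x+11.
Cancel x**2+x+11 from numerator and denominator to get the reduced form.

(2x**2-6x+30)/(x**2+3x+12)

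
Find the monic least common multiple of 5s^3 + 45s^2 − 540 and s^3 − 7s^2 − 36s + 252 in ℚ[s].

s^5 − 4s^4 − 75s^3 + 270s^2 + 1404s − 4536

By polynomial division,
  5s^3 + 45s^2 − 540 = (5)(s^3 − 7s^2 − 36s + 252) + (80s^2 + 180s − 1800)
  s^3 − 7s^2 − 36s + 252 = ((1/80)s − 37/320)(80s^2 + 180s − 1800) + ((117/16)s + 351/8)
  80s^2 + 180s − 1800 = ((1280/117)s − 1600/39)((117/16)s + 351/8) + (0)
Last nonzero remainder: (117/16)s + 351/8. Dividing through by 117/16 gives the monic gcd s + 6.
Then lcm(f, g) = f·g / gcd(f, g); expanding and making the result monic gives the answer.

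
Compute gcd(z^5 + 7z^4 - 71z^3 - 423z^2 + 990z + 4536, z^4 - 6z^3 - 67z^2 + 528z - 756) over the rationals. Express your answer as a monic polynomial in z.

Apply the Euclidean algorithm:
  z^5 + 7z^4 - 71z^3 - 423z^2 + 990z + 4536 = (z + 13)(z^4 - 6z^3 - 67z^2 + 528z - 756) + (74z^3 - 80z^2 - 5118z + 14364)
  z^4 - 6z^3 - 67z^2 + 528z - 756 = ((1/74)z - 91/1369)(74z^3 - 80z^2 - 5118z + 14364) + (-(4320/1369)z^2 - (8640/1369)z + 272160/1369)
  74z^3 - 80z^2 - 5118z + 14364 = (-(50653/2160)z + 26011/360)(-(4320/1369)z^2 - (8640/1369)z + 272160/1369) + (0)
Last nonzero remainder: -(4320/1369)z^2 - (8640/1369)z + 272160/1369. Dividing through by -4320/1369 gives the monic gcd z^2 + 2z - 63.

z^2 + 2z - 63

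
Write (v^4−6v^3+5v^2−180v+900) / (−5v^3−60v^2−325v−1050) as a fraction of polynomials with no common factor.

(−v^2+11v−30)/(5v+35)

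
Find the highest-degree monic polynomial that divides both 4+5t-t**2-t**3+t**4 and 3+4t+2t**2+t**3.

1+t

By polynomial division,
  t**4-t**3-t**2+5t+4 = (t-3)(t**3+2t**2+4t+3) + (t**2+14t+13)
  t**3+2t**2+4t+3 = (t-12)(t**2+14t+13) + (159t+159)
  t**2+14t+13 = ((1/159)t+13/159)(159t+159) + (0)
Last nonzero remainder: 159t+159. Dividing through by 159 gives the monic gcd t+1.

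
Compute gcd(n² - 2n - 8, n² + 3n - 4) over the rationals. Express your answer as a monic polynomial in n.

By polynomial division,
  n² - 2n - 8 = (n² + 3n - 4) + (-5n - 4)
  n² + 3n - 4 = (-(1/5)n - 11/25)(-5n - 4) + (-144/25)
  -5n - 4 = ((125/144)n + 25/36)(-144/25) + (0)
The last nonzero remainder is the constant -144/25, so the polynomials are coprime and gcd = 1.

1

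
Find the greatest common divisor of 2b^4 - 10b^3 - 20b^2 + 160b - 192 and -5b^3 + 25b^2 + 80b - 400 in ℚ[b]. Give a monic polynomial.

b^2 - 16

Euclidean algorithm in ℚ[b]:
  2b^4 - 10b^3 - 20b^2 + 160b - 192 = (-(2/5)b)(-5b^3 + 25b^2 + 80b - 400) + (12b^2 - 192)
  -5b^3 + 25b^2 + 80b - 400 = (-(5/12)b + 25/12)(12b^2 - 192) + (0)
Last nonzero remainder: 12b^2 - 192. Dividing through by 12 gives the monic gcd b^2 - 16.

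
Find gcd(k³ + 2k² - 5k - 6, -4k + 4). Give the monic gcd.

Repeated division with remainder:
  k³ + 2k² - 5k - 6 = (-(1/4)k² - (3/4)k + 1/2)(-4k + 4) + (-8)
  -4k + 4 = ((1/2)k - 1/2)(-8) + (0)
The last nonzero remainder is the constant -8, so the polynomials are coprime and gcd = 1.

1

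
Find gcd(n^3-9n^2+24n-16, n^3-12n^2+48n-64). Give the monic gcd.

n^2-8n+16

Euclidean algorithm in ℚ[n]:
  n^3-9n^2+24n-16 = (n^3-12n^2+48n-64) + (3n^2-24n+48)
  n^3-12n^2+48n-64 = ((1/3)n-4/3)(3n^2-24n+48) + (0)
Last nonzero remainder: 3n^2-24n+48. Dividing through by 3 gives the monic gcd n^2-8n+16.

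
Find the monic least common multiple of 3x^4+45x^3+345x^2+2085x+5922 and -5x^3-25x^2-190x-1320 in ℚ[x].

x^6+14x^5+144x^4+1240x^3+6339x^2+28606x+86856

Euclidean algorithm in ℚ[x]:
  3x^4+45x^3+345x^2+2085x+5922 = (-(3/5)x-6)(-5x^3-25x^2-190x-1320) + (81x^2+153x-1998)
  -5x^3-25x^2-190x-1320 = (-(5/81)x-140/729)(81x^2+153x-1998) + (-(23000/81)x-46000/27)
  81x^2+153x-1998 = (-(6561/23000)x+26973/23000)(-(23000/81)x-46000/27) + (0)
Last nonzero remainder: -(23000/81)x-46000/27. Dividing through by -23000/81 gives the monic gcd x+6.
Then lcm(f, g) = f·g / gcd(f, g); expanding and making the result monic gives the answer.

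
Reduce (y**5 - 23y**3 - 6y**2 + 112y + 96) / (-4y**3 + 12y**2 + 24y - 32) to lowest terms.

(-y**3 - 2y**2 + 11y + 12)/(4y - 4)

By polynomial division,
  y**5 - 23y**3 - 6y**2 + 112y + 96 = (-(1/4)y**2 - (3/4)y + 2)(-4y**3 + 12y**2 + 24y - 32) + (-20y**2 + 40y + 160)
  -4y**3 + 12y**2 + 24y - 32 = ((1/5)y - 1/5)(-20y**2 + 40y + 160) + (0)
Last nonzero remainder: -20y**2 + 40y + 160. Dividing through by -20 gives the monic gcd y**2 - 2y - 8.
Cancel y**2 - 2y - 8 from numerator and denominator to get the reduced form.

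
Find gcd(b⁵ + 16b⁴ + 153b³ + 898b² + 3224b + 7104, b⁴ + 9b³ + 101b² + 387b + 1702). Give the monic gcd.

b² + 6b + 37

Repeated division with remainder:
  b⁵ + 16b⁴ + 153b³ + 898b² + 3224b + 7104 = (b + 7)(b⁴ + 9b³ + 101b² + 387b + 1702) + (−11b³ − 196b² − 1187b − 4810)
  b⁴ + 9b³ + 101b² + 387b + 1702 = (−(1/11)b + 97/121)(−11b³ − 196b² − 1187b − 4810) + ((18176/121)b² + (109056/121)b + 672512/121)
  −11b³ − 196b² − 1187b − 4810 = (−(1331/18176)b − 7865/9088)((18176/121)b² + (109056/121)b + 672512/121) + (0)
Last nonzero remainder: (18176/121)b² + (109056/121)b + 672512/121. Dividing through by 18176/121 gives the monic gcd b² + 6b + 37.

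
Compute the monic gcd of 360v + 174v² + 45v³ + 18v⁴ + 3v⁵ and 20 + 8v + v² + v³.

By polynomial division,
  3v⁵ + 18v⁴ + 45v³ + 174v² + 360v = (3v² + 15v + 6)(v³ + v² + 8v + 20) + (-12v² + 12v - 120)
  v³ + v² + 8v + 20 = (-(1/12)v - 1/6)(-12v² + 12v - 120) + (0)
Last nonzero remainder: -12v² + 12v - 120. Dividing through by -12 gives the monic gcd v² - v + 10.

10 - v + v²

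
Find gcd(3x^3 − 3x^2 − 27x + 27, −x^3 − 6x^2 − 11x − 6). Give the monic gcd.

x + 3

Repeated division with remainder:
  3x^3 − 3x^2 − 27x + 27 = (−3)(−x^3 − 6x^2 − 11x − 6) + (−21x^2 − 60x + 9)
  −x^3 − 6x^2 − 11x − 6 = ((1/21)x + 22/147)(−21x^2 − 60x + 9) + (−(120/49)x − 360/49)
  −21x^2 − 60x + 9 = ((343/40)x − 49/40)(−(120/49)x − 360/49) + (0)
Last nonzero remainder: −(120/49)x − 360/49. Dividing through by −120/49 gives the monic gcd x + 3.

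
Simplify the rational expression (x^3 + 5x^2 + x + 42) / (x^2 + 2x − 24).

(x^2 − x + 7)/(x − 4)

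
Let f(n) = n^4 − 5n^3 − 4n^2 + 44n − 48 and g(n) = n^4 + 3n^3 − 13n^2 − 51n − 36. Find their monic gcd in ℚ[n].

n^2 − n − 12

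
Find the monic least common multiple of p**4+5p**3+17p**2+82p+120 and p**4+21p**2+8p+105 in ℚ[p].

Repeated division with remainder:
  p**4+5p**3+17p**2+82p+120 = (p**4+21p**2+8p+105) + (5p**3−4p**2+74p+15)
  p**4+21p**2+8p+105 = ((1/5)p+4/25)(5p**3−4p**2+74p+15) + ((171/25)p**2−(171/25)p+513/5)
  5p**3−4p**2+74p+15 = ((125/171)p+25/171)((171/25)p**2−(171/25)p+513/5) + (0)
Last nonzero remainder: (171/25)p**2−(171/25)p+513/5. Dividing through by 171/25 gives the monic gcd p**2−p+15.
Then lcm(f, g) = f·g / gcd(f, g); expanding and making the result monic gives the answer.

p**6+6p**5+29p**4+134p**3+321p**2+694p+840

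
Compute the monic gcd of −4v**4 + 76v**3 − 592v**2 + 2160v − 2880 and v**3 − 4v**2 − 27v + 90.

v**2 − 9v + 18

By polynomial division,
  −4v**4 + 76v**3 − 592v**2 + 2160v − 2880 = (−4v + 60)(v**3 − 4v**2 − 27v + 90) + (−460v**2 + 4140v − 8280)
  v**3 − 4v**2 − 27v + 90 = (−(1/460)v − 1/92)(−460v**2 + 4140v − 8280) + (0)
Last nonzero remainder: −460v**2 + 4140v − 8280. Dividing through by −460 gives the monic gcd v**2 − 9v + 18.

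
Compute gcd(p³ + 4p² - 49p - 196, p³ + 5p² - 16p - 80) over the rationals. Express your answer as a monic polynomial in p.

p + 4

By polynomial division,
  p³ + 4p² - 49p - 196 = (p³ + 5p² - 16p - 80) + (-p² - 33p - 116)
  p³ + 5p² - 16p - 80 = (-p + 28)(-p² - 33p - 116) + (792p + 3168)
  -p² - 33p - 116 = (-(1/792)p - 29/792)(792p + 3168) + (0)
Last nonzero remainder: 792p + 3168. Dividing through by 792 gives the monic gcd p + 4.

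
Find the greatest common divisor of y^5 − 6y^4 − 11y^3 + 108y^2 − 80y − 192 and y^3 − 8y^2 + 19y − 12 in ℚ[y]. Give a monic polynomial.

y^2 − 7y + 12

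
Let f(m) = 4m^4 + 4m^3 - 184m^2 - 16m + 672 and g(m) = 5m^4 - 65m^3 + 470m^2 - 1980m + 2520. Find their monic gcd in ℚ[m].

m^2 - 8m + 12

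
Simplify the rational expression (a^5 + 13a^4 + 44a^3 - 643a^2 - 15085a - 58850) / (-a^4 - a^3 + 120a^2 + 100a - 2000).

Repeated division with remainder:
  a^5 + 13a^4 + 44a^3 - 643a^2 - 15085a - 58850 = (-a - 12)(-a^4 - a^3 + 120a^2 + 100a - 2000) + (152a^3 + 897a^2 - 15885a - 82850)
  -a^4 - a^3 + 120a^2 + 100a - 2000 = (-(1/152)a + 745/23104)(152a^3 + 897a^2 - 15885a - 82850) + (-(310305/23104)a^2 + (1551525/23104)a + 7757625/11552)
  152a^3 + 897a^2 - 15885a - 82850 = (-(3511808/310305)a - 38283328/310305)(-(310305/23104)a^2 + (1551525/23104)a + 7757625/11552) + (0)
Last nonzero remainder: -(310305/23104)a^2 + (1551525/23104)a + 7757625/11552. Dividing through by -310305/23104 gives the monic gcd a^2 - 5a - 50.
Cancel a^2 - 5a - 50 from numerator and denominator to get the reduced form.

(-a^3 - 18a^2 - 184a - 1177)/(a^2 + 6a - 40)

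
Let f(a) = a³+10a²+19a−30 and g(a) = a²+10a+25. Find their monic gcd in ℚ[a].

a+5

Euclidean algorithm in ℚ[a]:
  a³+10a²+19a−30 = (a)(a²+10a+25) + (−6a−30)
  a²+10a+25 = (−(1/6)a−5/6)(−6a−30) + (0)
Last nonzero remainder: −6a−30. Dividing through by −6 gives the monic gcd a+5.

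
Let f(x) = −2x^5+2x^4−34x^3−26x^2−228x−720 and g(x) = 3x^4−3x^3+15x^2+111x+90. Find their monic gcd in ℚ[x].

Euclidean algorithm in ℚ[x]:
  −2x^5+2x^4−34x^3−26x^2−228x−720 = (−(2/3)x)(3x^4−3x^3+15x^2+111x+90) + (−24x^3+48x^2−168x−720)
  3x^4−3x^3+15x^2+111x+90 = (−(1/8)x−1/8)(−24x^3+48x^2−168x−720) + (0)
Last nonzero remainder: −24x^3+48x^2−168x−720. Dividing through by −24 gives the monic gcd x^3−2x^2+7x+30.

x^3−2x^2+7x+30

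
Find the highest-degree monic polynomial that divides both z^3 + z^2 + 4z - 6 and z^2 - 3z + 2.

Euclidean algorithm in ℚ[z]:
  z^3 + z^2 + 4z - 6 = (z + 4)(z^2 - 3z + 2) + (14z - 14)
  z^2 - 3z + 2 = ((1/14)z - 1/7)(14z - 14) + (0)
Last nonzero remainder: 14z - 14. Dividing through by 14 gives the monic gcd z - 1.

z - 1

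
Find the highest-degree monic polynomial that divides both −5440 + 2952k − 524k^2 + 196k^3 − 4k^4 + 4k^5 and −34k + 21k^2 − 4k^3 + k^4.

Apply the Euclidean algorithm:
  4k^5 − 4k^4 + 196k^3 − 524k^2 + 2952k − 5440 = (4k + 12)(k^4 − 4k^3 + 21k^2 − 34k) + (160k^3 − 640k^2 + 3360k − 5440)
  k^4 − 4k^3 + 21k^2 − 34k = ((1/160)k)(160k^3 − 640k^2 + 3360k − 5440) + (0)
Last nonzero remainder: 160k^3 − 640k^2 + 3360k − 5440. Dividing through by 160 gives the monic gcd k^3 − 4k^2 + 21k − 34.

−34 + 21k − 4k^2 + k^3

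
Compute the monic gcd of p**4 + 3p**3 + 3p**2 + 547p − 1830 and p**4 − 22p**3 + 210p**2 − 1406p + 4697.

By polynomial division,
  p**4 + 3p**3 + 3p**2 + 547p − 1830 = (p**4 − 22p**3 + 210p**2 − 1406p + 4697) + (25p**3 − 207p**2 + 1953p − 6527)
  p**4 − 22p**3 + 210p**2 − 1406p + 4697 = ((1/25)p − 343/625)(25p**3 − 207p**2 + 1953p − 6527) + ((11424/625)p**2 − (45696/625)p + 696864/625)
  25p**3 − 207p**2 + 1953p − 6527 = ((15625/11424)p − 66875/11424)((11424/625)p**2 − (45696/625)p + 696864/625) + (0)
Last nonzero remainder: (11424/625)p**2 − (45696/625)p + 696864/625. Dividing through by 11424/625 gives the monic gcd p**2 − 4p + 61.

p**2 − 4p + 61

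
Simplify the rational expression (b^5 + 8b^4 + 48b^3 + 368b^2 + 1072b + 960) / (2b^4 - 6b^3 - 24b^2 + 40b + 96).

Euclidean algorithm in ℚ[b]:
  b^5 + 8b^4 + 48b^3 + 368b^2 + 1072b + 960 = ((1/2)b + 11/2)(2b^4 - 6b^3 - 24b^2 + 40b + 96) + (93b^3 + 480b^2 + 804b + 432)
  2b^4 - 6b^3 - 24b^2 + 40b + 96 = ((2/93)b - 506/2883)(93b^3 + 480b^2 + 804b + 432) + ((41280/961)b^2 + (165120/961)b + 165120/961)
  93b^3 + 480b^2 + 804b + 432 = ((29791/13760)b + 8649/3440)((41280/961)b^2 + (165120/961)b + 165120/961) + (0)
Last nonzero remainder: (41280/961)b^2 + (165120/961)b + 165120/961. Dividing through by 41280/961 gives the monic gcd b^2 + 4b + 4.
Cancel b^2 + 4b + 4 from numerator and denominator to get the reduced form.

(b^3 + 4b^2 + 28b + 240)/(2b^2 - 14b + 24)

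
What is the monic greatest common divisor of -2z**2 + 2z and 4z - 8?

Repeated division with remainder:
  -2z**2 + 2z = (-(1/2)z - 1/2)(4z - 8) + (-4)
  4z - 8 = (-z + 2)(-4) + (0)
The last nonzero remainder is the constant -4, so the polynomials are coprime and gcd = 1.

1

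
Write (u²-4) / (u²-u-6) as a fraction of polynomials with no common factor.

(u-2)/(u-3)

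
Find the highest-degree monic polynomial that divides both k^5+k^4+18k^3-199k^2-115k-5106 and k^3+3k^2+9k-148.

Euclidean algorithm in ℚ[k]:
  k^5+k^4+18k^3-199k^2-115k-5106 = (k^2-2k+15)(k^3+3k^2+9k-148) + (-78k^2-546k-2886)
  k^3+3k^2+9k-148 = (-(1/78)k+2/39)(-78k^2-546k-2886) + (0)
Last nonzero remainder: -78k^2-546k-2886. Dividing through by -78 gives the monic gcd k^2+7k+37.

k^2+7k+37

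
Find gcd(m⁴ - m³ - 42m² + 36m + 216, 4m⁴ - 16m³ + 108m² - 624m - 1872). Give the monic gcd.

m² - 4m - 12

Apply the Euclidean algorithm:
  m⁴ - m³ - 42m² + 36m + 216 = (1/4)(4m⁴ - 16m³ + 108m² - 624m - 1872) + (3m³ - 69m² + 192m + 684)
  4m⁴ - 16m³ + 108m² - 624m - 1872 = ((4/3)m + 76/3)(3m³ - 69m² + 192m + 684) + (1600m² - 6400m - 19200)
  3m³ - 69m² + 192m + 684 = ((3/1600)m - 57/1600)(1600m² - 6400m - 19200) + (0)
Last nonzero remainder: 1600m² - 6400m - 19200. Dividing through by 1600 gives the monic gcd m² - 4m - 12.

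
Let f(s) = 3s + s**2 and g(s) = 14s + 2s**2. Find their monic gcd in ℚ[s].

s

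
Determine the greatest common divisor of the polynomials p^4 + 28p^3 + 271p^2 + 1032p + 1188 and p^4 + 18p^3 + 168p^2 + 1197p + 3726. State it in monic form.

Apply the Euclidean algorithm:
  p^4 + 28p^3 + 271p^2 + 1032p + 1188 = (p^4 + 18p^3 + 168p^2 + 1197p + 3726) + (10p^3 + 103p^2 − 165p − 2538)
  p^4 + 18p^3 + 168p^2 + 1197p + 3726 = ((1/10)p + 77/100)(10p^3 + 103p^2 − 165p − 2538) + ((10519/100)p^2 + (31557/20)p + 284013/50)
  10p^3 + 103p^2 − 165p − 2538 = ((1000/10519)p − 4700/10519)((10519/100)p^2 + (31557/20)p + 284013/50) + (0)
Last nonzero remainder: (10519/100)p^2 + (31557/20)p + 284013/50. Dividing through by 10519/100 gives the monic gcd p^2 + 15p + 54.

p^2 + 15p + 54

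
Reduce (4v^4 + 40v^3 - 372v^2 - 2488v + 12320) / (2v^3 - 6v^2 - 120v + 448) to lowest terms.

(2v^2 + 42v + 220)/(v + 8)

Euclidean algorithm in ℚ[v]:
  4v^4 + 40v^3 - 372v^2 - 2488v + 12320 = (2v + 26)(2v^3 - 6v^2 - 120v + 448) + (24v^2 - 264v + 672)
  2v^3 - 6v^2 - 120v + 448 = ((1/12)v + 2/3)(24v^2 - 264v + 672) + (0)
Last nonzero remainder: 24v^2 - 264v + 672. Dividing through by 24 gives the monic gcd v^2 - 11v + 28.
Cancel v^2 - 11v + 28 from numerator and denominator to get the reduced form.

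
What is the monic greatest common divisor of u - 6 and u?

Euclidean algorithm in ℚ[u]:
  u - 6 = (u) + (-6)
  u = (-(1/6)u)(-6) + (0)
The last nonzero remainder is the constant -6, so the polynomials are coprime and gcd = 1.

1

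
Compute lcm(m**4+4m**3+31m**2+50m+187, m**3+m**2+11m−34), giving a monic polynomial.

Apply the Euclidean algorithm:
  m**4+4m**3+31m**2+50m+187 = (m+3)(m**3+m**2+11m−34) + (17m**2+51m+289)
  m**3+m**2+11m−34 = ((1/17)m−2/17)(17m**2+51m+289) + (0)
Last nonzero remainder: 17m**2+51m+289. Dividing through by 17 gives the monic gcd m**2+3m+17.
Then lcm(f, g) = f·g / gcd(f, g); expanding and making the result monic gives the answer.

m**5+2m**4+23m**3−12m**2+87m−374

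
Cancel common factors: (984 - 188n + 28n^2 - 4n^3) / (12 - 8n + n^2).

Apply the Euclidean algorithm:
  -4n^3 + 28n^2 - 188n + 984 = (-4n - 4)(n^2 - 8n + 12) + (-172n + 1032)
  n^2 - 8n + 12 = (-(1/172)n + 1/86)(-172n + 1032) + (0)
Last nonzero remainder: -172n + 1032. Dividing through by -172 gives the monic gcd n - 6.
Cancel n - 6 from numerator and denominator to get the reduced form.

(-164 + 4n - 4n^2)/(-2 + n)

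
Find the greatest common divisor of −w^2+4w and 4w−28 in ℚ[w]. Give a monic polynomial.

1

Apply the Euclidean algorithm:
  −w^2+4w = (−(1/4)w−3/4)(4w−28) + (−21)
  4w−28 = (−(4/21)w+4/3)(−21) + (0)
The last nonzero remainder is the constant −21, so the polynomials are coprime and gcd = 1.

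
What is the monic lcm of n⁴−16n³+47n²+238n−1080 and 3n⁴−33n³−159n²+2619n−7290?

By polynomial division,
  n⁴−16n³+47n²+238n−1080 = (1/3)(3n⁴−33n³−159n²+2619n−7290) + (−5n³+100n²−635n+1350)
  3n⁴−33n³−159n²+2619n−7290 = (−(3/5)n−27/5)(−5n³+100n²−635n+1350) + (0)
Last nonzero remainder: −5n³+100n²−635n+1350. Dividing through by −5 gives the monic gcd n³−20n²+127n−270.
Then lcm(f, g) = f·g / gcd(f, g); expanding and making the result monic gives the answer.

n⁵−7n⁴−97n³+661n²+1062n−9720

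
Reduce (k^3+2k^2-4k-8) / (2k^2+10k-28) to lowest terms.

(k^2+4k+4)/(2k+14)

Apply the Euclidean algorithm:
  k^3+2k^2-4k-8 = ((1/2)k-3/2)(2k^2+10k-28) + (25k-50)
  2k^2+10k-28 = ((2/25)k+14/25)(25k-50) + (0)
Last nonzero remainder: 25k-50. Dividing through by 25 gives the monic gcd k-2.
Cancel k-2 from numerator and denominator to get the reduced form.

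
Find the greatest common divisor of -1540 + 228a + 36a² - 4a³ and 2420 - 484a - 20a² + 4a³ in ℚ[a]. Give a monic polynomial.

55 - 16a + a²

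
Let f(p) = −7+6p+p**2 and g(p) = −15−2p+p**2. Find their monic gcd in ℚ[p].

By polynomial division,
  p**2+6p−7 = (p**2−2p−15) + (8p+8)
  p**2−2p−15 = ((1/8)p−3/8)(8p+8) + (−12)
  8p+8 = (−(2/3)p−2/3)(−12) + (0)
The last nonzero remainder is the constant −12, so the polynomials are coprime and gcd = 1.

1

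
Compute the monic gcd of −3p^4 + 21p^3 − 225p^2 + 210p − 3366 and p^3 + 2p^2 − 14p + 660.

p^2 − 8p + 66

By polynomial division,
  −3p^4 + 21p^3 − 225p^2 + 210p − 3366 = (−3p + 27)(p^3 + 2p^2 − 14p + 660) + (−321p^2 + 2568p − 21186)
  p^3 + 2p^2 − 14p + 660 = (−(1/321)p − 10/321)(−321p^2 + 2568p − 21186) + (0)
Last nonzero remainder: −321p^2 + 2568p − 21186. Dividing through by −321 gives the monic gcd p^2 − 8p + 66.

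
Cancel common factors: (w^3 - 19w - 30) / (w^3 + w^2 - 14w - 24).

Apply the Euclidean algorithm:
  w^3 - 19w - 30 = (w^3 + w^2 - 14w - 24) + (-w^2 - 5w - 6)
  w^3 + w^2 - 14w - 24 = (-w + 4)(-w^2 - 5w - 6) + (0)
Last nonzero remainder: -w^2 - 5w - 6. Dividing through by -1 gives the monic gcd w^2 + 5w + 6.
Cancel w^2 + 5w + 6 from numerator and denominator to get the reduced form.

(w - 5)/(w - 4)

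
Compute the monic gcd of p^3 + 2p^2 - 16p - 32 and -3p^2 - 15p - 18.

p + 2

Repeated division with remainder:
  p^3 + 2p^2 - 16p - 32 = (-(1/3)p + 1)(-3p^2 - 15p - 18) + (-7p - 14)
  -3p^2 - 15p - 18 = ((3/7)p + 9/7)(-7p - 14) + (0)
Last nonzero remainder: -7p - 14. Dividing through by -7 gives the monic gcd p + 2.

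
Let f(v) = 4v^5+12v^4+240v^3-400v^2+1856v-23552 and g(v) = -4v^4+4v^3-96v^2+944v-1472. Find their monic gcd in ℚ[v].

v^3+v^2+26v-184

Apply the Euclidean algorithm:
  4v^5+12v^4+240v^3-400v^2+1856v-23552 = (-v-4)(-4v^4+4v^3-96v^2+944v-1472) + (160v^3+160v^2+4160v-29440)
  -4v^4+4v^3-96v^2+944v-1472 = (-(1/40)v+1/20)(160v^3+160v^2+4160v-29440) + (0)
Last nonzero remainder: 160v^3+160v^2+4160v-29440. Dividing through by 160 gives the monic gcd v^3+v^2+26v-184.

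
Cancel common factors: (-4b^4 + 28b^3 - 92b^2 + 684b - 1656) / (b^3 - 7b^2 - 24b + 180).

(-4b^3 + 4b^2 - 68b + 276)/(b^2 - b - 30)

By polynomial division,
  -4b^4 + 28b^3 - 92b^2 + 684b - 1656 = (-4b)(b^3 - 7b^2 - 24b + 180) + (-188b^2 + 1404b - 1656)
  b^3 - 7b^2 - 24b + 180 = (-(1/188)b - 11/4418)(-188b^2 + 1404b - 1656) + (-(64752/2209)b + 388512/2209)
  -188b^2 + 1404b - 1656 = ((103823/16188)b - 50807/5396)(-(64752/2209)b + 388512/2209) + (0)
Last nonzero remainder: -(64752/2209)b + 388512/2209. Dividing through by -64752/2209 gives the monic gcd b - 6.
Cancel b - 6 from numerator and denominator to get the reduced form.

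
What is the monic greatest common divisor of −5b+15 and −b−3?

1

Apply the Euclidean algorithm:
  −5b+15 = (5)(−b−3) + (30)
  −b−3 = (−(1/30)b−1/10)(30) + (0)
The last nonzero remainder is the constant 30, so the polynomials are coprime and gcd = 1.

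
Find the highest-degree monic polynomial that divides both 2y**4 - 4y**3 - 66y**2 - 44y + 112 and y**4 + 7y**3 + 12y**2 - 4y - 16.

y**3 + 5y**2 + 2y - 8

Apply the Euclidean algorithm:
  2y**4 - 4y**3 - 66y**2 - 44y + 112 = (2)(y**4 + 7y**3 + 12y**2 - 4y - 16) + (-18y**3 - 90y**2 - 36y + 144)
  y**4 + 7y**3 + 12y**2 - 4y - 16 = (-(1/18)y - 1/9)(-18y**3 - 90y**2 - 36y + 144) + (0)
Last nonzero remainder: -18y**3 - 90y**2 - 36y + 144. Dividing through by -18 gives the monic gcd y**3 + 5y**2 + 2y - 8.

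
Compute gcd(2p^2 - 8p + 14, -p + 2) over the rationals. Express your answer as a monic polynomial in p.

Repeated division with remainder:
  2p^2 - 8p + 14 = (-2p + 4)(-p + 2) + (6)
  -p + 2 = (-(1/6)p + 1/3)(6) + (0)
The last nonzero remainder is the constant 6, so the polynomials are coprime and gcd = 1.

1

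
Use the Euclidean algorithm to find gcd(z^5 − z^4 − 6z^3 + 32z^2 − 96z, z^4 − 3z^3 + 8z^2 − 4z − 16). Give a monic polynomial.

z^2 − 2z + 8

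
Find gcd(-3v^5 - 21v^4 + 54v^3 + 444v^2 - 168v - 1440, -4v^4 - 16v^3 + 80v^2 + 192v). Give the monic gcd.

v^3 + 4v^2 - 20v - 48

Repeated division with remainder:
  -3v^5 - 21v^4 + 54v^3 + 444v^2 - 168v - 1440 = ((3/4)v + 9/4)(-4v^4 - 16v^3 + 80v^2 + 192v) + (30v^3 + 120v^2 - 600v - 1440)
  -4v^4 - 16v^3 + 80v^2 + 192v = (-(2/15)v)(30v^3 + 120v^2 - 600v - 1440) + (0)
Last nonzero remainder: 30v^3 + 120v^2 - 600v - 1440. Dividing through by 30 gives the monic gcd v^3 + 4v^2 - 20v - 48.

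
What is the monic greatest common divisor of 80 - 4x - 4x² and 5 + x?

5 + x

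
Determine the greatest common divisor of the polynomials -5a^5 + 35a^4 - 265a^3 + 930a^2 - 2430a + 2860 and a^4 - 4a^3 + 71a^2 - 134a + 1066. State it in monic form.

Euclidean algorithm in ℚ[a]:
  -5a^5 + 35a^4 - 265a^3 + 930a^2 - 2430a + 2860 = (-5a + 15)(a^4 - 4a^3 + 71a^2 - 134a + 1066) + (150a^3 - 805a^2 + 4910a - 13130)
  a^4 - 4a^3 + 71a^2 - 134a + 1066 = ((1/150)a + 41/4500)(150a^3 - 805a^2 + 4910a - 13130) + ((41041/900)a^2 - (41041/450)a + 533533/450)
  150a^3 - 805a^2 + 4910a - 13130 = ((135000/41041)a - 454500/41041)((41041/900)a^2 - (41041/450)a + 533533/450) + (0)
Last nonzero remainder: (41041/900)a^2 - (41041/450)a + 533533/450. Dividing through by 41041/900 gives the monic gcd a^2 - 2a + 26.

a^2 - 2a + 26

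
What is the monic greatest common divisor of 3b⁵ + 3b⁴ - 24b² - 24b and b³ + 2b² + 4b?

b³ + 2b² + 4b

By polynomial division,
  3b⁵ + 3b⁴ - 24b² - 24b = (3b² - 3b - 6)(b³ + 2b² + 4b) + (0)
The last nonzero remainder b³ + 2b² + 4b is already monic.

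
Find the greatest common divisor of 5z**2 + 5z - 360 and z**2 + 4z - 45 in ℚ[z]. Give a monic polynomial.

By polynomial division,
  5z**2 + 5z - 360 = (5)(z**2 + 4z - 45) + (-15z - 135)
  z**2 + 4z - 45 = (-(1/15)z + 1/3)(-15z - 135) + (0)
Last nonzero remainder: -15z - 135. Dividing through by -15 gives the monic gcd z + 9.

z + 9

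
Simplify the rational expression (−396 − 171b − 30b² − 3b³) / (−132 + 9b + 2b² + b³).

(−12 − 3b)/(−4 + b)

Euclidean algorithm in ℚ[b]:
  −3b³ − 30b² − 171b − 396 = (−3)(b³ + 2b² + 9b − 132) + (−24b² − 144b − 792)
  b³ + 2b² + 9b − 132 = (−(1/24)b + 1/6)(−24b² − 144b − 792) + (0)
Last nonzero remainder: −24b² − 144b − 792. Dividing through by −24 gives the monic gcd b² + 6b + 33.
Cancel b² + 6b + 33 from numerator and denominator to get the reduced form.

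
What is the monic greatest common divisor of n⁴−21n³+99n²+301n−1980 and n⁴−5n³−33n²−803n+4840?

Apply the Euclidean algorithm:
  n⁴−21n³+99n²+301n−1980 = (n⁴−5n³−33n²−803n+4840) + (−16n³+132n²+1104n−6820)
  n⁴−5n³−33n²−803n+4840 = (−(1/16)n−13/64)(−16n³+132n²+1104n−6820) + ((1005/16)n²−1005n+55275/16)
  −16n³+132n²+1104n−6820 = (−(256/1005)n−1984/1005)((1005/16)n²−1005n+55275/16) + (0)
Last nonzero remainder: (1005/16)n²−1005n+55275/16. Dividing through by 1005/16 gives the monic gcd n²−16n+55.

n²−16n+55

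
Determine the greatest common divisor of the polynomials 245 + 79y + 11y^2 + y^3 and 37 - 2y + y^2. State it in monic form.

1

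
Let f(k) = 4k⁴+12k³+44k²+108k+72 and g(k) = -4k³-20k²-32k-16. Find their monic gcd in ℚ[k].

Euclidean algorithm in ℚ[k]:
  4k⁴+12k³+44k²+108k+72 = (-k+2)(-4k³-20k²-32k-16) + (52k²+156k+104)
  -4k³-20k²-32k-16 = (-(1/13)k-2/13)(52k²+156k+104) + (0)
Last nonzero remainder: 52k²+156k+104. Dividing through by 52 gives the monic gcd k²+3k+2.

k²+3k+2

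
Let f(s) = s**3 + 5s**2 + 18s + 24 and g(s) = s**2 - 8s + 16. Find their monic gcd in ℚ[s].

Apply the Euclidean algorithm:
  s**3 + 5s**2 + 18s + 24 = (s + 13)(s**2 - 8s + 16) + (106s - 184)
  s**2 - 8s + 16 = ((1/106)s - 166/2809)(106s - 184) + (14400/2809)
  106s - 184 = ((148877/7200)s - 64607/1800)(14400/2809) + (0)
The last nonzero remainder is the constant 14400/2809, so the polynomials are coprime and gcd = 1.

1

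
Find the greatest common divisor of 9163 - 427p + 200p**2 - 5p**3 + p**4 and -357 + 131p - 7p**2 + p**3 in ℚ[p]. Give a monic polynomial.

119 - 4p + p**2

By polynomial division,
  p**4 - 5p**3 + 200p**2 - 427p + 9163 = (p + 2)(p**3 - 7p**2 + 131p - 357) + (83p**2 - 332p + 9877)
  p**3 - 7p**2 + 131p - 357 = ((1/83)p - 3/83)(83p**2 - 332p + 9877) + (0)
Last nonzero remainder: 83p**2 - 332p + 9877. Dividing through by 83 gives the monic gcd p**2 - 4p + 119.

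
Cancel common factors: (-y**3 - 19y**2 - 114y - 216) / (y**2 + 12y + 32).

(-y**2 - 15y - 54)/(y + 8)

By polynomial division,
  -y**3 - 19y**2 - 114y - 216 = (-y - 7)(y**2 + 12y + 32) + (2y + 8)
  y**2 + 12y + 32 = ((1/2)y + 4)(2y + 8) + (0)
Last nonzero remainder: 2y + 8. Dividing through by 2 gives the monic gcd y + 4.
Cancel y + 4 from numerator and denominator to get the reduced form.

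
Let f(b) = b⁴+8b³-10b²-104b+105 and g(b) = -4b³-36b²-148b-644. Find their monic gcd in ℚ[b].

Euclidean algorithm in ℚ[b]:
  b⁴+8b³-10b²-104b+105 = (-(1/4)b+1/4)(-4b³-36b²-148b-644) + (-38b²-228b+266)
  -4b³-36b²-148b-644 = ((2/19)b+6/19)(-38b²-228b+266) + (-104b-728)
  -38b²-228b+266 = ((19/52)b-19/52)(-104b-728) + (0)
Last nonzero remainder: -104b-728. Dividing through by -104 gives the monic gcd b+7.

b+7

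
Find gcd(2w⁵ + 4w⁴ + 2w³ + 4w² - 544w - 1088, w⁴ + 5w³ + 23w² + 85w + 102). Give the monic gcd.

Apply the Euclidean algorithm:
  2w⁵ + 4w⁴ + 2w³ + 4w² - 544w - 1088 = (2w - 6)(w⁴ + 5w³ + 23w² + 85w + 102) + (-14w³ - 28w² - 238w - 476)
  w⁴ + 5w³ + 23w² + 85w + 102 = (-(1/14)w - 3/14)(-14w³ - 28w² - 238w - 476) + (0)
Last nonzero remainder: -14w³ - 28w² - 238w - 476. Dividing through by -14 gives the monic gcd w³ + 2w² + 17w + 34.

w³ + 2w² + 17w + 34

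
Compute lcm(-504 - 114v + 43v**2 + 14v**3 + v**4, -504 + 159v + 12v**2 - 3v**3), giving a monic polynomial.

Apply the Euclidean algorithm:
  v**4 + 14v**3 + 43v**2 - 114v - 504 = (-(1/3)v - 6)(-3v**3 + 12v**2 + 159v - 504) + (168v**2 + 672v - 3528)
  -3v**3 + 12v**2 + 159v - 504 = (-(1/56)v + 1/7)(168v**2 + 672v - 3528) + (0)
Last nonzero remainder: 168v**2 + 672v - 3528. Dividing through by 168 gives the monic gcd v**2 + 4v - 21.
Then lcm(f, g) = f·g / gcd(f, g); expanding and making the result monic gives the answer.

4032 + 408v - 458v**2 - 69v**3 + 6v**4 + v**5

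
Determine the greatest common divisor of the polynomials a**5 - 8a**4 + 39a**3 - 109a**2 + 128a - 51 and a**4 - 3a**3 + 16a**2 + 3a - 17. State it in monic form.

Repeated division with remainder:
  a**5 - 8a**4 + 39a**3 - 109a**2 + 128a - 51 = (a - 5)(a**4 - 3a**3 + 16a**2 + 3a - 17) + (8a**3 - 32a**2 + 160a - 136)
  a**4 - 3a**3 + 16a**2 + 3a - 17 = ((1/8)a + 1/8)(8a**3 - 32a**2 + 160a - 136) + (0)
Last nonzero remainder: 8a**3 - 32a**2 + 160a - 136. Dividing through by 8 gives the monic gcd a**3 - 4a**2 + 20a - 17.

a**3 - 4a**2 + 20a - 17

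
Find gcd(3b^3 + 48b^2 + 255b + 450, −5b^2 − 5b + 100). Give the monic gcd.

b + 5

Euclidean algorithm in ℚ[b]:
  3b^3 + 48b^2 + 255b + 450 = (−(3/5)b − 9)(−5b^2 − 5b + 100) + (270b + 1350)
  −5b^2 − 5b + 100 = (−(1/54)b + 2/27)(270b + 1350) + (0)
Last nonzero remainder: 270b + 1350. Dividing through by 270 gives the monic gcd b + 5.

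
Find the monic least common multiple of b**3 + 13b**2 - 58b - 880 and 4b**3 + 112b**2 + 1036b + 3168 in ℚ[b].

b**5 + 30b**4 + 235b**3 - 930b**2 - 19136b - 63360

By polynomial division,
  b**3 + 13b**2 - 58b - 880 = (1/4)(4b**3 + 112b**2 + 1036b + 3168) + (-15b**2 - 317b - 1672)
  4b**3 + 112b**2 + 1036b + 3168 = (-(4/15)b - 412/225)(-15b**2 - 317b - 1672) + ((2176/225)b + 23936/225)
  -15b**2 - 317b - 1672 = (-(3375/2176)b - 4275/272)((2176/225)b + 23936/225) + (0)
Last nonzero remainder: (2176/225)b + 23936/225. Dividing through by 2176/225 gives the monic gcd b + 11.
Then lcm(f, g) = f·g / gcd(f, g); expanding and making the result monic gives the answer.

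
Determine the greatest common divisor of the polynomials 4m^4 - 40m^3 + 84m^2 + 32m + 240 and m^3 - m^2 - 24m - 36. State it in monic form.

m - 6

Euclidean algorithm in ℚ[m]:
  4m^4 - 40m^3 + 84m^2 + 32m + 240 = (4m - 36)(m^3 - m^2 - 24m - 36) + (144m^2 - 688m - 1056)
  m^3 - m^2 - 24m - 36 = ((1/144)m + 17/648)(144m^2 - 688m - 1056) + ((112/81)m - 224/27)
  144m^2 - 688m - 1056 = ((729/7)m + 891/7)((112/81)m - 224/27) + (0)
Last nonzero remainder: (112/81)m - 224/27. Dividing through by 112/81 gives the monic gcd m - 6.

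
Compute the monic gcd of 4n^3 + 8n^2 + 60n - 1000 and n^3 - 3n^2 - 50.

Apply the Euclidean algorithm:
  4n^3 + 8n^2 + 60n - 1000 = (4)(n^3 - 3n^2 - 50) + (20n^2 + 60n - 800)
  n^3 - 3n^2 - 50 = ((1/20)n - 3/10)(20n^2 + 60n - 800) + (58n - 290)
  20n^2 + 60n - 800 = ((10/29)n + 80/29)(58n - 290) + (0)
Last nonzero remainder: 58n - 290. Dividing through by 58 gives the monic gcd n - 5.

n - 5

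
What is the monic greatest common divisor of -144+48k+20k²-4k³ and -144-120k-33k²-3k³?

3+k

Repeated division with remainder:
  -4k³+20k²+48k-144 = (4/3)(-3k³-33k²-120k-144) + (64k²+208k+48)
  -3k³-33k²-120k-144 = (-(3/64)k-93/256)(64k²+208k+48) + (-(675/16)k-2025/16)
  64k²+208k+48 = (-(1024/675)k-256/675)(-(675/16)k-2025/16) + (0)
Last nonzero remainder: -(675/16)k-2025/16. Dividing through by -675/16 gives the monic gcd k+3.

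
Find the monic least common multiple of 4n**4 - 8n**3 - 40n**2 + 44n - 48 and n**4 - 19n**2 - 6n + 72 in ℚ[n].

Repeated division with remainder:
  4n**4 - 8n**3 - 40n**2 + 44n - 48 = (4)(n**4 - 19n**2 - 6n + 72) + (-8n**3 + 36n**2 + 68n - 336)
  n**4 - 19n**2 - 6n + 72 = (-(1/8)n - 9/16)(-8n**3 + 36n**2 + 68n - 336) + ((39/4)n**2 - (39/4)n - 117)
  -8n**3 + 36n**2 + 68n - 336 = (-(32/39)n + 112/39)((39/4)n**2 - (39/4)n - 117) + (0)
Last nonzero remainder: (39/4)n**2 - (39/4)n - 117. Dividing through by 39/4 gives the monic gcd n**2 - n - 12.
Then lcm(f, g) = f·g / gcd(f, g); expanding and making the result monic gives the answer.

n**6 - n**5 - 18n**4 + 13n**3 + 59n**2 - 78n + 72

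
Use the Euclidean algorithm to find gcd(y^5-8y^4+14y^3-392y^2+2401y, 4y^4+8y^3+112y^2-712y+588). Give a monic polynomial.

Euclidean algorithm in ℚ[y]:
  y^5-8y^4+14y^3-392y^2+2401y = ((1/4)y-5/2)(4y^4+8y^3+112y^2-712y+588) + (6y^3+66y^2+474y+1470)
  4y^4+8y^3+112y^2-712y+588 = ((2/3)y-6)(6y^3+66y^2+474y+1470) + (192y^2+1152y+9408)
  6y^3+66y^2+474y+1470 = ((1/32)y+5/32)(192y^2+1152y+9408) + (0)
Last nonzero remainder: 192y^2+1152y+9408. Dividing through by 192 gives the monic gcd y^2+6y+49.

y^2+6y+49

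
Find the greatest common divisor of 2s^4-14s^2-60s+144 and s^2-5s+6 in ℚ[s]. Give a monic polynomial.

s^2-5s+6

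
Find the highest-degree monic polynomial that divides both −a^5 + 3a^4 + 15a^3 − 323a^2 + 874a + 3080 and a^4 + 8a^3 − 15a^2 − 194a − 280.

a^3 + 4a^2 − 31a − 70

By polynomial division,
  −a^5 + 3a^4 + 15a^3 − 323a^2 + 874a + 3080 = (−a + 11)(a^4 + 8a^3 − 15a^2 − 194a − 280) + (−88a^3 − 352a^2 + 2728a + 6160)
  a^4 + 8a^3 − 15a^2 − 194a − 280 = (−(1/88)a − 1/22)(−88a^3 − 352a^2 + 2728a + 6160) + (0)
Last nonzero remainder: −88a^3 − 352a^2 + 2728a + 6160. Dividing through by −88 gives the monic gcd a^3 + 4a^2 − 31a − 70.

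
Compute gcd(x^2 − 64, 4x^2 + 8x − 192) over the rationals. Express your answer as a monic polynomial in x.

Apply the Euclidean algorithm:
  x^2 − 64 = (1/4)(4x^2 + 8x − 192) + (−2x − 16)
  4x^2 + 8x − 192 = (−2x + 12)(−2x − 16) + (0)
Last nonzero remainder: −2x − 16. Dividing through by −2 gives the monic gcd x + 8.

x + 8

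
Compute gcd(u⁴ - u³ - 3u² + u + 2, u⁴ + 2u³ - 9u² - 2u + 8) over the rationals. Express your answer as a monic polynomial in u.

u³ - 2u² - u + 2

Apply the Euclidean algorithm:
  u⁴ - u³ - 3u² + u + 2 = (u⁴ + 2u³ - 9u² - 2u + 8) + (-3u³ + 6u² + 3u - 6)
  u⁴ + 2u³ - 9u² - 2u + 8 = (-(1/3)u - 4/3)(-3u³ + 6u² + 3u - 6) + (0)
Last nonzero remainder: -3u³ + 6u² + 3u - 6. Dividing through by -3 gives the monic gcd u³ - 2u² - u + 2.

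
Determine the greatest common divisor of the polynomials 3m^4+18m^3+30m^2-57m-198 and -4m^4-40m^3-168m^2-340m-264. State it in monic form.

m^3+8m^2+26m+33

Apply the Euclidean algorithm:
  3m^4+18m^3+30m^2-57m-198 = (-3/4)(-4m^4-40m^3-168m^2-340m-264) + (-12m^3-96m^2-312m-396)
  -4m^4-40m^3-168m^2-340m-264 = ((1/3)m+2/3)(-12m^3-96m^2-312m-396) + (0)
Last nonzero remainder: -12m^3-96m^2-312m-396. Dividing through by -12 gives the monic gcd m^3+8m^2+26m+33.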